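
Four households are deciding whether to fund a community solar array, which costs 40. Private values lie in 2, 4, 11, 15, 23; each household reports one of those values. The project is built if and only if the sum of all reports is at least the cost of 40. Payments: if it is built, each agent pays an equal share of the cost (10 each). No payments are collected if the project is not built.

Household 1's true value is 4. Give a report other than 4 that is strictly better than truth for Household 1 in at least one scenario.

Suppose Household 2 reports 2, Household 3 reports 11 and Household 4 reports 23.
Report 4: project built, pays 10, utility 4 - 10 = -6.
Report 2: project not built, utility 0.
So reporting 2 beats truth here (0 > -6).

2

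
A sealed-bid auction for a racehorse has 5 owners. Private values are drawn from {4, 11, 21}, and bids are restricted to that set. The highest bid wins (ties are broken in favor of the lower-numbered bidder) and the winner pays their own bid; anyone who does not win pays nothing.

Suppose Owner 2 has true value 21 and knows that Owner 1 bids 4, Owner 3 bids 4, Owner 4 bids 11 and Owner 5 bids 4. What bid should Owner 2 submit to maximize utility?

Bid 4: loses, pays 0, utility 0.
Bid 11: wins, pays 11, utility 21 - 11 = 10.
Bid 21: wins, pays 21, utility 21 - 21 = 0.
The best choice is 11 with utility 10.

11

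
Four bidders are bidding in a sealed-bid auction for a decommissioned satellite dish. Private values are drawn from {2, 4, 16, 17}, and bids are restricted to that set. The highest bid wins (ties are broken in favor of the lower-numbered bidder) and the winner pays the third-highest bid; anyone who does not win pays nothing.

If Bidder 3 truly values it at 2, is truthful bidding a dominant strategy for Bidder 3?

Check each profile of the others' bids and compare truth against every alternative bid.
Others bid (2, 2, 2): truth gives 0, best alternative gives 0.
Others bid (2, 2, 4): truth gives 0, best alternative gives 0.
Others bid (2, 2, 16): truth gives 0, best alternative gives 0.
Others bid (2, 2, 17): truth gives 0, best alternative gives 0.
Others bid (2, 4, 2): truth gives 0, best alternative gives 0.
Others bid (2, 4, 4): truth gives 0, best alternative gives 0.
(Remaining 58 profiles checked similarly; truth is weakly best in each.)
In every case the truthful bid is at least as good as any alternative, so it is a dominant strategy.

Yes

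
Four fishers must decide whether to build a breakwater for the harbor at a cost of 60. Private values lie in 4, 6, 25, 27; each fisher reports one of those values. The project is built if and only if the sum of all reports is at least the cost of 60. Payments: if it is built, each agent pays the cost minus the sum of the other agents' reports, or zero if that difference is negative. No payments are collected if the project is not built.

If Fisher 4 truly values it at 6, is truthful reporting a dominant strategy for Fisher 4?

Check each profile of the others' reports and compare truth against every alternative report.
Others report (6, 27, 27): truth gives 6, best alternative gives 6.
Others report (25, 25, 25): truth gives 6, best alternative gives 6.
Others report (25, 25, 27): truth gives 6, best alternative gives 6.
Others report (25, 27, 25): truth gives 6, best alternative gives 6.
Others report (25, 27, 27): truth gives 6, best alternative gives 6.
Others report (27, 6, 27): truth gives 6, best alternative gives 6.
(Remaining 58 profiles checked similarly; truth is weakly best in each.)
In every case the truthful report is at least as good as any alternative, so it is a dominant strategy.

Yes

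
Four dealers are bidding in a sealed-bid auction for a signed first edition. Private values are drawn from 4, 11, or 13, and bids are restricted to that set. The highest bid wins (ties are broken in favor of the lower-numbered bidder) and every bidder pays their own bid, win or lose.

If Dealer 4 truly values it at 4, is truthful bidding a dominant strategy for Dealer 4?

Check each profile of the others' bids and compare truth against every alternative bid.
Others bid (4, 4, 13): truth gives -4, best alternative gives -11.
Others bid (4, 11, 13): truth gives -4, best alternative gives -11.
Others bid (4, 13, 4): truth gives -4, best alternative gives -11.
Others bid (4, 13, 11): truth gives -4, best alternative gives -11.
Others bid (4, 13, 13): truth gives -4, best alternative gives -11.
Others bid (11, 4, 13): truth gives -4, best alternative gives -11.
(Remaining 21 profiles checked similarly; truth is weakly best in each.)
In every case the truthful bid is at least as good as any alternative, so it is a dominant strategy.

Yes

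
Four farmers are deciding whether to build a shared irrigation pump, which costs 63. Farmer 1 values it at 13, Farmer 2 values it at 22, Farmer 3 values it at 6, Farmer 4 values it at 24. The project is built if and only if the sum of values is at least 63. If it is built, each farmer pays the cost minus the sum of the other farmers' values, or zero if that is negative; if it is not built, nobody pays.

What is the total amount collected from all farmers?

Total value 65 ≥ cost 63, so it is built.
Farmer 1: others sum to 52; max(0, 63 - 52) = 11.
Farmer 2: others sum to 43; max(0, 63 - 43) = 20.
Farmer 3: others sum to 59; max(0, 63 - 59) = 4.
Farmer 4: others sum to 41; max(0, 63 - 41) = 22.
Total collected = 11 + 20 + 4 + 22 = 57.

57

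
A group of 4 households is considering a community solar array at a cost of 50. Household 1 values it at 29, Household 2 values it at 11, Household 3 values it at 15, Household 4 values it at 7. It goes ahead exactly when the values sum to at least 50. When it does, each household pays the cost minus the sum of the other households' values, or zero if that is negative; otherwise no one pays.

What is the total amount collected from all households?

20

Total value 62 ≥ cost 50, so it is built.
Household 1: others sum to 33; max(0, 50 - 33) = 17.
Household 2: others sum to 51; max(0, 50 - 51) = 0.
Household 3: others sum to 47; max(0, 50 - 47) = 3.
Household 4: others sum to 55; max(0, 50 - 55) = 0.
Total collected = 17 + 0 + 3 + 0 = 20.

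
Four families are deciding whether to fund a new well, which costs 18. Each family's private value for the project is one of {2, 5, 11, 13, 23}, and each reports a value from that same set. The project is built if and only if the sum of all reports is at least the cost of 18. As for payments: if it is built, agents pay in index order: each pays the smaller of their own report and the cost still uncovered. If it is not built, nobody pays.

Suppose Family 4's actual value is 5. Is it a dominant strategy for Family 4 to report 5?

Check each profile of the others' reports and compare truth against every alternative report.
Others report (2, 2, 23): truth gives 5, best alternative gives 5.
Others report (2, 5, 11): truth gives 5, best alternative gives 5.
Others report (2, 5, 13): truth gives 5, best alternative gives 5.
Others report (2, 5, 23): truth gives 5, best alternative gives 5.
Others report (2, 11, 5): truth gives 5, best alternative gives 5.
Others report (2, 11, 11): truth gives 5, best alternative gives 5.
(Remaining 119 profiles checked similarly; truth is weakly best in each.)
In every case the truthful report is at least as good as any alternative, so it is a dominant strategy.

Yes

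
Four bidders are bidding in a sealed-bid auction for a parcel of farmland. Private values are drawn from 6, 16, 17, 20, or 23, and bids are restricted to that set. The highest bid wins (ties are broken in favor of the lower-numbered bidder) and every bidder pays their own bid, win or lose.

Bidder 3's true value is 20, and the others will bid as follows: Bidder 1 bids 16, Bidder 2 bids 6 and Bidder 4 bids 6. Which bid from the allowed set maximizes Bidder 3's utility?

17

Bid 6: loses but pays 6, utility -6.
Bid 16: loses but pays 16, utility -16.
Bid 17: wins, pays 17, utility 20 - 17 = 3.
Bid 20: wins, pays 20, utility 20 - 20 = 0.
Bid 23: wins, pays 23, utility 20 - 23 = -3.
The best choice is 17 with utility 3.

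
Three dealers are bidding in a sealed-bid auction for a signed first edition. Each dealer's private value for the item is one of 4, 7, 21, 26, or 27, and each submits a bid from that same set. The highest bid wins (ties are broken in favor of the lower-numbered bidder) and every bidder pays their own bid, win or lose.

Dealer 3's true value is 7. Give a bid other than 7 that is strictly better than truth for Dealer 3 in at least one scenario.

4

Suppose Dealer 1 bids 4 and Dealer 2 bids 7.
Bid 7: loses but pays 7, utility -7.
Bid 4: loses but pays 4, utility -4.
So bidding 4 beats truth here (-4 > -7).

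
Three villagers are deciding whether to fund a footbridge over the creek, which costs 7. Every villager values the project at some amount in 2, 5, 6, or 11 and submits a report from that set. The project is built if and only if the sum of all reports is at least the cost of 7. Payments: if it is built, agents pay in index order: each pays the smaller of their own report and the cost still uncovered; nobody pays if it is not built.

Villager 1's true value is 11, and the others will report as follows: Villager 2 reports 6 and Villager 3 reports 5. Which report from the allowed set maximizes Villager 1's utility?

Report 2: project built, pays 2, utility 11 - 2 = 9.
Report 5: project built, pays 5, utility 11 - 5 = 6.
Report 6: project built, pays 6, utility 11 - 6 = 5.
Report 11: project built, pays 7, utility 11 - 7 = 4.
The best choice is 2 with utility 9.

2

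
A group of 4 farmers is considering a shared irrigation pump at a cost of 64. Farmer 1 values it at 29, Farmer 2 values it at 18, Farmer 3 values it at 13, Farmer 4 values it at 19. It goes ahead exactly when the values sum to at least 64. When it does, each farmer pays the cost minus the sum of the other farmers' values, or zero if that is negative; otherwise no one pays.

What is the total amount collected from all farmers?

Total value 79 ≥ cost 64, so it is built.
Farmer 1: others sum to 50; max(0, 64 - 50) = 14.
Farmer 2: others sum to 61; max(0, 64 - 61) = 3.
Farmer 3: others sum to 66; max(0, 64 - 66) = 0.
Farmer 4: others sum to 60; max(0, 64 - 60) = 4.
Total collected = 14 + 3 + 0 + 4 = 21.

21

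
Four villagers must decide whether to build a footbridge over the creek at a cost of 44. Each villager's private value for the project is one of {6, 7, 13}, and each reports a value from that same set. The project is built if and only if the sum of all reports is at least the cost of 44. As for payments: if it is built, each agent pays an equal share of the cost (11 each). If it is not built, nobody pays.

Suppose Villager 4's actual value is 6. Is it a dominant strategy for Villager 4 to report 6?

Yes

Check each profile of the others' reports and compare truth against every alternative report.
Others report (13, 13, 13): truth gives -5, best alternative gives -5.
Others report (6, 6, 6): truth gives 0, best alternative gives 0.
Others report (6, 6, 7): truth gives 0, best alternative gives 0.
Others report (6, 6, 13): truth gives 0, best alternative gives 0.
Others report (6, 7, 6): truth gives 0, best alternative gives 0.
Others report (6, 7, 7): truth gives 0, best alternative gives 0.
(Remaining 21 profiles checked similarly; truth is weakly best in each.)
In every case the truthful report is at least as good as any alternative, so it is a dominant strategy.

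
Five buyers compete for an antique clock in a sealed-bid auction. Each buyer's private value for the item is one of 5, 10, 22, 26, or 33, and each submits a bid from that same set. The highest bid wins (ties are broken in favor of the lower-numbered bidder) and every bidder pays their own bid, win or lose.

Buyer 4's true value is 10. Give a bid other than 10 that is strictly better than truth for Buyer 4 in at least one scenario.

Suppose Buyer 1 bids 5, Buyer 2 bids 5, Buyer 3 bids 5 and Buyer 5 bids 22.
Bid 10: loses but pays 10, utility -10.
Bid 5: loses but pays 5, utility -5.
So bidding 5 beats truth here (-5 > -10).

5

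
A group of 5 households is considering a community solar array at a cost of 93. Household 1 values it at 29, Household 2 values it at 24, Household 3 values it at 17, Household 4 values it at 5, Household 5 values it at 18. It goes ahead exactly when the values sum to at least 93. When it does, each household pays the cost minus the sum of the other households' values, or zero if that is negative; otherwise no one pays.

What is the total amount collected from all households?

93

Total value 93 ≥ cost 93, so it is built.
Household 1: others sum to 64; max(0, 93 - 64) = 29.
Household 2: others sum to 69; max(0, 93 - 69) = 24.
Household 3: others sum to 76; max(0, 93 - 76) = 17.
Household 4: others sum to 88; max(0, 93 - 88) = 5.
Household 5: others sum to 75; max(0, 93 - 75) = 18.
Total collected = 29 + 24 + 17 + 5 + 18 = 93.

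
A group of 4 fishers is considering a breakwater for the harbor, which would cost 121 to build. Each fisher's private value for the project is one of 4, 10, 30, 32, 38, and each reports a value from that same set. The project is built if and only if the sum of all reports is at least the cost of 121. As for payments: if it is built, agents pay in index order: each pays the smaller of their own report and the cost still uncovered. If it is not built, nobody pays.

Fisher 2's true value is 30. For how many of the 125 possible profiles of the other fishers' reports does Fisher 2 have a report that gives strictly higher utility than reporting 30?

Others report (38, 38, 38): truth gives 0; report 10 gives 20 > 0. Violating.
Others report (4, 4, 4): truth gives 0; no alternative beats it.
Others report (4, 4, 10): truth gives 0; no alternative beats it.
(Checking all 125 profiles: 1 has a profitable deviation, 124 do not.)

1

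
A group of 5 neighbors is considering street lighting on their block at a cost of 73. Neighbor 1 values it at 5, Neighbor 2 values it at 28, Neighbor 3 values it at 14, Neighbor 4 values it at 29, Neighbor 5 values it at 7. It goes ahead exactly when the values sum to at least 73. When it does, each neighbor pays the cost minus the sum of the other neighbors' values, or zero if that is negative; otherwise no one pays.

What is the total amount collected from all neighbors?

41

Total value 83 ≥ cost 73, so it is built.
Neighbor 1: others sum to 78; max(0, 73 - 78) = 0.
Neighbor 2: others sum to 55; max(0, 73 - 55) = 18.
Neighbor 3: others sum to 69; max(0, 73 - 69) = 4.
Neighbor 4: others sum to 54; max(0, 73 - 54) = 19.
Neighbor 5: others sum to 76; max(0, 73 - 76) = 0.
Total collected = 0 + 18 + 4 + 19 + 0 = 41.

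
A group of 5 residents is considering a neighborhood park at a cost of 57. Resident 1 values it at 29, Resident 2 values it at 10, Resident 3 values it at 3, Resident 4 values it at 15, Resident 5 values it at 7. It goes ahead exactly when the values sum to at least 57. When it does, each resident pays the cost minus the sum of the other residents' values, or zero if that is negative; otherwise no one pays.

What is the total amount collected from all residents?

33

Total value 64 ≥ cost 57, so it is built.
Resident 1: others sum to 35; max(0, 57 - 35) = 22.
Resident 2: others sum to 54; max(0, 57 - 54) = 3.
Resident 3: others sum to 61; max(0, 57 - 61) = 0.
Resident 4: others sum to 49; max(0, 57 - 49) = 8.
Resident 5: others sum to 57; max(0, 57 - 57) = 0.
Total collected = 22 + 3 + 0 + 8 + 0 = 33.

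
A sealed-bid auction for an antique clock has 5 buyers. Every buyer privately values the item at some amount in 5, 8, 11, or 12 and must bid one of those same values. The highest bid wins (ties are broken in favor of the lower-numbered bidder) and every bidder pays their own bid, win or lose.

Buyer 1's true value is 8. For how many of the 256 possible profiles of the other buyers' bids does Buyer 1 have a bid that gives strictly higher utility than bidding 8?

241

Others bid (5, 5, 5, 5): truth gives 0; bid 5 gives 3 > 0. Violating.
Others bid (5, 5, 5, 11): truth gives -8; bid 11 gives -3 > -8. Violating.
Others bid (5, 5, 5, 12): truth gives -8; bid 12 gives -4 > -8. Violating.
Others bid (5, 5, 8, 11): truth gives -8; bid 11 gives -3 > -8. Violating.
Others bid (5, 5, 5, 8): truth gives 0; no alternative beats it.
Others bid (5, 5, 8, 5): truth gives 0; no alternative beats it.
(Checking all 256 profiles: 241 have a profitable deviation, 15 do not.)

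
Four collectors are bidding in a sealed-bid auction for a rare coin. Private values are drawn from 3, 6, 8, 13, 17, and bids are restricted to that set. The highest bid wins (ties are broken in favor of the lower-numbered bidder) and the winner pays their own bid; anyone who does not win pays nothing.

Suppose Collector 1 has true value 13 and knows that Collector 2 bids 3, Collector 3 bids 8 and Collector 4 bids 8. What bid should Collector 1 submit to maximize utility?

Bid 3: loses, pays 0, utility 0.
Bid 6: loses, pays 0, utility 0.
Bid 8: wins, pays 8, utility 13 - 8 = 5.
Bid 13: wins, pays 13, utility 13 - 13 = 0.
Bid 17: wins, pays 17, utility 13 - 17 = -4.
The best choice is 8 with utility 5.

8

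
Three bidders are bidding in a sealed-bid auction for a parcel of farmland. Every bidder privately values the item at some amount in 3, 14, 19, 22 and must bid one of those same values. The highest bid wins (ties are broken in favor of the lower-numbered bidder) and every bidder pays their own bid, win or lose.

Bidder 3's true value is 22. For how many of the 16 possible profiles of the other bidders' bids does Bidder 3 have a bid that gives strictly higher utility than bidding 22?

Others bid (3, 3): truth gives 0; bid 14 gives 8 > 0. Violating.
Others bid (3, 14): truth gives 0; bid 19 gives 3 > 0. Violating.
Others bid (3, 22): truth gives -22; bid 3 gives -3 > -22. Violating.
Others bid (14, 3): truth gives 0; bid 19 gives 3 > 0. Violating.
Others bid (3, 19): truth gives 0; no alternative beats it.
Others bid (14, 19): truth gives 0; no alternative beats it.
(Checking all 16 profiles: 11 have a profitable deviation, 5 do not.)

11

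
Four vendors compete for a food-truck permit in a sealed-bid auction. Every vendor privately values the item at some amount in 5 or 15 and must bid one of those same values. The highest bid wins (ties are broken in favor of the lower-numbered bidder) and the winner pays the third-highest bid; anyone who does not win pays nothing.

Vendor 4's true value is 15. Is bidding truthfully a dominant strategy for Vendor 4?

Yes

Check each profile of the others' bids and compare truth against every alternative bid.
Others bid (5, 5, 5): truth gives 10, best alternative gives 0.
Others bid (5, 5, 15): truth gives 0, best alternative gives 0.
Others bid (5, 15, 5): truth gives 0, best alternative gives 0.
Others bid (5, 15, 15): truth gives 0, best alternative gives 0.
Others bid (15, 5, 5): truth gives 0, best alternative gives 0.
Others bid (15, 5, 15): truth gives 0, best alternative gives 0.
(Remaining 2 profiles checked similarly; truth is weakly best in each.)
In every case the truthful bid is at least as good as any alternative, so it is a dominant strategy.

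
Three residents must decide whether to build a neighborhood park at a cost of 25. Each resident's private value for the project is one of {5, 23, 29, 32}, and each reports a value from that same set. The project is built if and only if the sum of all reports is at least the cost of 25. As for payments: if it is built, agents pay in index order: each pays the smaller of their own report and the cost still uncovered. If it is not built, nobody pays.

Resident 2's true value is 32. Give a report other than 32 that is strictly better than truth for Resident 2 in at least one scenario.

Suppose Resident 1 reports 5 and Resident 3 reports 23.
Report 32: project built, pays 20, utility 32 - 20 = 12.
Report 5: project built, pays 5, utility 32 - 5 = 27.
So reporting 5 beats truth here (27 > 12).

5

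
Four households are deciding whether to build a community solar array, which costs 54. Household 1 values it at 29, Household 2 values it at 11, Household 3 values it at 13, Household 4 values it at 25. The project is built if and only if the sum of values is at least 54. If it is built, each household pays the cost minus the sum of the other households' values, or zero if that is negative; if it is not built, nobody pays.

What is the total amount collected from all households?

6

Total value 78 ≥ cost 54, so it is built.
Household 1: others sum to 49; max(0, 54 - 49) = 5.
Household 2: others sum to 67; max(0, 54 - 67) = 0.
Household 3: others sum to 65; max(0, 54 - 65) = 0.
Household 4: others sum to 53; max(0, 54 - 53) = 1.
Total collected = 5 + 0 + 0 + 1 = 6.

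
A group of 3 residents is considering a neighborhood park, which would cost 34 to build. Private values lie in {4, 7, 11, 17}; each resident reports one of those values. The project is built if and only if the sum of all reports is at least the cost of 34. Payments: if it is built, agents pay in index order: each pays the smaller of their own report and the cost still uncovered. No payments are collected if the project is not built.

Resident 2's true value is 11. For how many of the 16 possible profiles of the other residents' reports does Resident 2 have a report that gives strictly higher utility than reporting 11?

3

Others report (11, 17): truth gives 0; report 7 gives 4 > 0. Violating.
Others report (17, 11): truth gives 0; report 7 gives 4 > 0. Violating.
Others report (17, 17): truth gives 0; report 4 gives 7 > 0. Violating.
Others report (4, 4): truth gives 0; no alternative beats it.
Others report (4, 7): truth gives 0; no alternative beats it.
(Checking all 16 profiles: 3 have a profitable deviation, 13 do not.)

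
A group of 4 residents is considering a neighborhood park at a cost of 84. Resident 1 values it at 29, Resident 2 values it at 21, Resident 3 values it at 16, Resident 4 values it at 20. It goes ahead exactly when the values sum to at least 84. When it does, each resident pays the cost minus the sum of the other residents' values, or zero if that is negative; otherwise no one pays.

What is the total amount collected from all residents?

Total value 86 ≥ cost 84, so it is built.
Resident 1: others sum to 57; max(0, 84 - 57) = 27.
Resident 2: others sum to 65; max(0, 84 - 65) = 19.
Resident 3: others sum to 70; max(0, 84 - 70) = 14.
Resident 4: others sum to 66; max(0, 84 - 66) = 18.
Total collected = 27 + 19 + 14 + 18 = 78.

78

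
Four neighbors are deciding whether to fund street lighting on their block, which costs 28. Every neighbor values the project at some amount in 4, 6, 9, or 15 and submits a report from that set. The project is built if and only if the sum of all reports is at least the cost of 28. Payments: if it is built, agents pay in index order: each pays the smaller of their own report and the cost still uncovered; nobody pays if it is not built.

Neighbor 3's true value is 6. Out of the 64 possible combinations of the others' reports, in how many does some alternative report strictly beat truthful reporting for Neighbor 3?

26

Others report (4, 6, 15): truth gives 0; report 4 gives 2 > 0. Violating.
Others report (4, 9, 15): truth gives 0; report 4 gives 2 > 0. Violating.
Others report (4, 15, 6): truth gives 0; report 4 gives 2 > 0. Violating.
Others report (4, 15, 9): truth gives 0; report 4 gives 2 > 0. Violating.
Others report (4, 4, 4): truth gives 0; no alternative beats it.
Others report (4, 4, 6): truth gives 0; no alternative beats it.
(Checking all 64 profiles: 26 have a profitable deviation, 38 do not.)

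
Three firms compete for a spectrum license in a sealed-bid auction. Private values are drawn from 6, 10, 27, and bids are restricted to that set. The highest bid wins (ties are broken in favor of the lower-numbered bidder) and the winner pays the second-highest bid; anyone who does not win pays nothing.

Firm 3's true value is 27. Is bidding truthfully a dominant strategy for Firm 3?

Check each profile of the others' bids and compare truth against every alternative bid.
Others bid (6, 10): truth gives 17, best alternative gives 0.
Others bid (10, 6): truth gives 17, best alternative gives 0.
Others bid (10, 10): truth gives 17, best alternative gives 0.
Others bid (6, 6): truth gives 21, best alternative gives 21.
Others bid (6, 27): truth gives 0, best alternative gives 0.
Others bid (10, 27): truth gives 0, best alternative gives 0.
(Remaining 3 profiles checked similarly; truth is weakly best in each.)
In every case the truthful bid is at least as good as any alternative, so it is a dominant strategy.

Yes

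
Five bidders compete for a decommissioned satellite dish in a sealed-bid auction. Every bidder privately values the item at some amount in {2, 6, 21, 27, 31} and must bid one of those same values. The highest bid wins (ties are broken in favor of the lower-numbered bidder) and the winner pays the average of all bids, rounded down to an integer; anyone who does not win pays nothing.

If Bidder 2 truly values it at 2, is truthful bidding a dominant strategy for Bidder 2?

Yes

Check each profile of the others' bids and compare truth against every alternative bid.
Others bid (2, 6, 6, 6): truth gives 0, best alternative gives -3.
Others bid (2, 2, 6, 6): truth gives 0, best alternative gives -2.
Others bid (2, 6, 2, 6): truth gives 0, best alternative gives -2.
Others bid (2, 6, 6, 2): truth gives 0, best alternative gives -2.
Others bid (2, 2, 2, 6): truth gives 0, best alternative gives -1.
Others bid (2, 2, 6, 2): truth gives 0, best alternative gives -1.
(Remaining 619 profiles checked similarly; truth is weakly best in each.)
In every case the truthful bid is at least as good as any alternative, so it is a dominant strategy.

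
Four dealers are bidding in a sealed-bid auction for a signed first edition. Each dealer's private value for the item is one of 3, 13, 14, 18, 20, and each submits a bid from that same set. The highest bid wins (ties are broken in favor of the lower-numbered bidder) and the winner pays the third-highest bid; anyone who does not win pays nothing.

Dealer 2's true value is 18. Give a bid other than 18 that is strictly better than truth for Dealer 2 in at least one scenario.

Suppose Dealer 1 bids 3, Dealer 3 bids 3 and Dealer 4 bids 20.
Bid 18: loses, pays 0, utility 0.
Bid 20: wins, pays 3, utility 18 - 3 = 15.
So bidding 20 beats truth here (15 > 0).

20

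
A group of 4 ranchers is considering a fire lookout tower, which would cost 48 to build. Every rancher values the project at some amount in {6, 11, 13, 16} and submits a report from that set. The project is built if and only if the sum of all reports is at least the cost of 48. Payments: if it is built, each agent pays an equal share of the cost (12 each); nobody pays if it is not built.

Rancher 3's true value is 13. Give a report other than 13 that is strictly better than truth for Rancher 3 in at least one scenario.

Suppose Rancher 1 reports 6, Rancher 2 reports 11 and Rancher 4 reports 16.
Report 13: project not built, utility 0.
Report 16: project built, pays 12, utility 13 - 12 = 1.
So reporting 16 beats truth here (1 > 0).

16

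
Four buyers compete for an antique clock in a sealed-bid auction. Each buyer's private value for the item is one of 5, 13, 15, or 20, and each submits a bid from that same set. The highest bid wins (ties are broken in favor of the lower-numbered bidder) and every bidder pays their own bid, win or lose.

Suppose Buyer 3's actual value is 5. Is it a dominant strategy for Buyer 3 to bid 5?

Check each profile of the others' bids and compare truth against every alternative bid.
Others bid (5, 5, 20): truth gives -5, best alternative gives -13.
Others bid (5, 13, 20): truth gives -5, best alternative gives -13.
Others bid (5, 15, 5): truth gives -5, best alternative gives -13.
Others bid (5, 15, 13): truth gives -5, best alternative gives -13.
Others bid (5, 15, 15): truth gives -5, best alternative gives -13.
Others bid (5, 15, 20): truth gives -5, best alternative gives -13.
(Remaining 58 profiles checked similarly; truth is weakly best in each.)
In every case the truthful bid is at least as good as any alternative, so it is a dominant strategy.

Yes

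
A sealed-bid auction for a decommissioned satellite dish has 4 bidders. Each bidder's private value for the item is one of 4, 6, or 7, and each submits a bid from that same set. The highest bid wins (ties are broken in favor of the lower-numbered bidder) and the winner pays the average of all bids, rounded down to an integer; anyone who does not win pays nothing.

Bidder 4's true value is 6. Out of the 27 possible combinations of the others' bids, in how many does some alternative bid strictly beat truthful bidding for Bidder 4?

Others bid (4, 4, 6): truth gives 0; bid 7 gives 1 > 0. Violating.
Others bid (4, 6, 4): truth gives 0; bid 7 gives 1 > 0. Violating.
Others bid (4, 6, 6): truth gives 0; bid 7 gives 1 > 0. Violating.
Others bid (6, 4, 4): truth gives 0; bid 7 gives 1 > 0. Violating.
Others bid (4, 4, 4): truth gives 2; no alternative beats it.
Others bid (4, 4, 7): truth gives 0; no alternative beats it.
(Checking all 27 profiles: 6 have a profitable deviation, 21 do not.)

6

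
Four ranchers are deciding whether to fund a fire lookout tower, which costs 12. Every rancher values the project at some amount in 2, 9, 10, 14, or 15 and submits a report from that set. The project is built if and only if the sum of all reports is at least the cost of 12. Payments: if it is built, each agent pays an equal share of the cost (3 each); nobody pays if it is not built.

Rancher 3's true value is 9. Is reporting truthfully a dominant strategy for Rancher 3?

Check each profile of the others' reports and compare truth against every alternative report.
Others report (2, 2, 2): truth gives 6, best alternative gives 6.
Others report (2, 2, 9): truth gives 6, best alternative gives 6.
Others report (2, 2, 10): truth gives 6, best alternative gives 6.
Others report (2, 2, 14): truth gives 6, best alternative gives 6.
Others report (2, 2, 15): truth gives 6, best alternative gives 6.
Others report (2, 9, 2): truth gives 6, best alternative gives 6.
(Remaining 119 profiles checked similarly; truth is weakly best in each.)
In every case the truthful report is at least as good as any alternative, so it is a dominant strategy.

Yes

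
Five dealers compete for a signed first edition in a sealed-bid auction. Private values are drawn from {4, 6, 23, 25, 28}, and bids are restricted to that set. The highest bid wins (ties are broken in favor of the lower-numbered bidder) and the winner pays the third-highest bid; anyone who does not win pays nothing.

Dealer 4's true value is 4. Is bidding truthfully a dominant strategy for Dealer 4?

Yes

Check each profile of the others' bids and compare truth against every alternative bid.
Others bid (4, 4, 4, 4): truth gives 0, best alternative gives 0.
Others bid (4, 4, 4, 6): truth gives 0, best alternative gives 0.
Others bid (4, 4, 4, 23): truth gives 0, best alternative gives 0.
Others bid (4, 4, 4, 25): truth gives 0, best alternative gives 0.
Others bid (4, 4, 4, 28): truth gives 0, best alternative gives 0.
Others bid (4, 4, 6, 4): truth gives 0, best alternative gives 0.
(Remaining 619 profiles checked similarly; truth is weakly best in each.)
In every case the truthful bid is at least as good as any alternative, so it is a dominant strategy.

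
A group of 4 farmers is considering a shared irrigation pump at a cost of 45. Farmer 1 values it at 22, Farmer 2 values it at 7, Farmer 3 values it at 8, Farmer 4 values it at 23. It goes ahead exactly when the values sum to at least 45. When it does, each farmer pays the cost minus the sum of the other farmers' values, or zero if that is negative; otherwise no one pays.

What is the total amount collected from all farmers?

15

Total value 60 ≥ cost 45, so it is built.
Farmer 1: others sum to 38; max(0, 45 - 38) = 7.
Farmer 2: others sum to 53; max(0, 45 - 53) = 0.
Farmer 3: others sum to 52; max(0, 45 - 52) = 0.
Farmer 4: others sum to 37; max(0, 45 - 37) = 8.
Total collected = 7 + 0 + 0 + 8 = 15.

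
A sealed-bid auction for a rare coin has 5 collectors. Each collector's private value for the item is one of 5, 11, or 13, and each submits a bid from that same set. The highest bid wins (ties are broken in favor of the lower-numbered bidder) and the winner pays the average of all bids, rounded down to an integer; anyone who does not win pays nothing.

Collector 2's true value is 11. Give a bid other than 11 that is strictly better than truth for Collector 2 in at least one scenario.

Suppose Collector 1 bids 5, Collector 3 bids 5, Collector 4 bids 5 and Collector 5 bids 13.
Bid 11: loses, pays 0, utility 0.
Bid 13: wins, pays 8, utility 11 - 8 = 3.
So bidding 13 beats truth here (3 > 0).

13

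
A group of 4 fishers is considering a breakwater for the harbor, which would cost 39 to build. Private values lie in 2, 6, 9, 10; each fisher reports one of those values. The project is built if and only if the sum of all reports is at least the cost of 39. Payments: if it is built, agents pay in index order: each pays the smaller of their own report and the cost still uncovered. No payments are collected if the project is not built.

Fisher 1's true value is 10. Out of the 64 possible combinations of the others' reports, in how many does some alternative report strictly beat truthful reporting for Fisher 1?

1

Others report (10, 10, 10): truth gives 0; report 9 gives 1 > 0. Violating.
Others report (2, 2, 2): truth gives 0; no alternative beats it.
Others report (2, 2, 6): truth gives 0; no alternative beats it.
(Checking all 64 profiles: 1 has a profitable deviation, 63 do not.)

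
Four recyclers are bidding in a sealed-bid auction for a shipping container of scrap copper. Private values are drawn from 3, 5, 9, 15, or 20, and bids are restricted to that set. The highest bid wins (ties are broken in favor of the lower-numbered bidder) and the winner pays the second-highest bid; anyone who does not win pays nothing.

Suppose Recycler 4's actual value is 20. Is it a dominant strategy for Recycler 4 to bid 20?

Check each profile of the others' bids and compare truth against every alternative bid.
Others bid (3, 3, 15): truth gives 5, best alternative gives 0.
Others bid (3, 5, 15): truth gives 5, best alternative gives 0.
Others bid (3, 9, 15): truth gives 5, best alternative gives 0.
Others bid (3, 15, 3): truth gives 5, best alternative gives 0.
Others bid (3, 15, 5): truth gives 5, best alternative gives 0.
Others bid (3, 15, 9): truth gives 5, best alternative gives 0.
(Remaining 119 profiles checked similarly; truth is weakly best in each.)
In every case the truthful bid is at least as good as any alternative, so it is a dominant strategy.

Yes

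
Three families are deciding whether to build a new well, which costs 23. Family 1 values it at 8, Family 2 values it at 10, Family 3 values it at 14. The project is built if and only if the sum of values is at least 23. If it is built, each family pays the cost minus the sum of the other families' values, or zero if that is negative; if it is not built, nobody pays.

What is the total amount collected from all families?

Total value 32 ≥ cost 23, so it is built.
Family 1: others sum to 24; max(0, 23 - 24) = 0.
Family 2: others sum to 22; max(0, 23 - 22) = 1.
Family 3: others sum to 18; max(0, 23 - 18) = 5.
Total collected = 0 + 1 + 5 = 6.

6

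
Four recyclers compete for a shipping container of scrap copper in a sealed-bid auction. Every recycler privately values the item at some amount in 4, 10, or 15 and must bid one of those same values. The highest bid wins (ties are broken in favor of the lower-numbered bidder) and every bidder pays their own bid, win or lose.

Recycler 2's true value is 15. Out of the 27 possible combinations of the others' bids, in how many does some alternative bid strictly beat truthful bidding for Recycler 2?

13

Others bid (4, 4, 4): truth gives 0; bid 10 gives 5 > 0. Violating.
Others bid (4, 4, 10): truth gives 0; bid 10 gives 5 > 0. Violating.
Others bid (4, 10, 4): truth gives 0; bid 10 gives 5 > 0. Violating.
Others bid (4, 10, 10): truth gives 0; bid 10 gives 5 > 0. Violating.
Others bid (4, 4, 15): truth gives 0; no alternative beats it.
Others bid (4, 10, 15): truth gives 0; no alternative beats it.
(Checking all 27 profiles: 13 have a profitable deviation, 14 do not.)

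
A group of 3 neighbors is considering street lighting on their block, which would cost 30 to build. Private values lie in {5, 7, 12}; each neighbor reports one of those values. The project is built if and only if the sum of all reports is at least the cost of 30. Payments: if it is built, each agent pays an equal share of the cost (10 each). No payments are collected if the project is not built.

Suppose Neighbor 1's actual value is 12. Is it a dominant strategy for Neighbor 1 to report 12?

Check each profile of the others' reports and compare truth against every alternative report.
Others report (7, 12): truth gives 2, best alternative gives 0.
Others report (12, 7): truth gives 2, best alternative gives 0.
Others report (12, 12): truth gives 2, best alternative gives 2.
Others report (5, 5): truth gives 0, best alternative gives 0.
Others report (5, 7): truth gives 0, best alternative gives 0.
Others report (5, 12): truth gives 0, best alternative gives 0.
(Remaining 3 profiles checked similarly; truth is weakly best in each.)
In every case the truthful report is at least as good as any alternative, so it is a dominant strategy.

Yes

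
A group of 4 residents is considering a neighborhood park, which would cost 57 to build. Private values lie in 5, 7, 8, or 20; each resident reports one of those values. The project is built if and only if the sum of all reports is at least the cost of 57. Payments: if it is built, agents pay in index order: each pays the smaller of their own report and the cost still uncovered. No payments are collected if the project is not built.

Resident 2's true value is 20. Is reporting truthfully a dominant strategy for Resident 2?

Consider the case where Resident 1 reports 20, Resident 3 reports 20 and Resident 4 reports 20.
Truthful report 20: project built, pays 20, utility 20 - 20 = 0.
Report 5 instead: project built, pays 5, utility 20 - 5 = 15.
Since 15 > 0, reporting 5 is strictly better here, so truthful reporting is not dominant.

No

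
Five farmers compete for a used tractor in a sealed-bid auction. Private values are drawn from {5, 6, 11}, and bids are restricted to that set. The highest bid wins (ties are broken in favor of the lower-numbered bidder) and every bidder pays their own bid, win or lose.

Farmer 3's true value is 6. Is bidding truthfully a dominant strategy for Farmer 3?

No

Consider the case where Farmer 1 bids 5, Farmer 2 bids 5, Farmer 4 bids 5 and Farmer 5 bids 11.
Truthful bid 6: loses but pays 6, utility -6.
Bid 5 instead: loses but pays 5, utility -5.
Since -5 > -6, bidding 5 is strictly better here, so truthful bidding is not dominant.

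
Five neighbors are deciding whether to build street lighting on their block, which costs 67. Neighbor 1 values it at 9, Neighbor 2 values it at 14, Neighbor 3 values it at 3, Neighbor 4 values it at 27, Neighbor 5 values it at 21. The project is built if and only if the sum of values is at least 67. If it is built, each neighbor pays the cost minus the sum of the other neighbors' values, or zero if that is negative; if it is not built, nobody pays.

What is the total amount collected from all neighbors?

43

Total value 74 ≥ cost 67, so it is built.
Neighbor 1: others sum to 65; max(0, 67 - 65) = 2.
Neighbor 2: others sum to 60; max(0, 67 - 60) = 7.
Neighbor 3: others sum to 71; max(0, 67 - 71) = 0.
Neighbor 4: others sum to 47; max(0, 67 - 47) = 20.
Neighbor 5: others sum to 53; max(0, 67 - 53) = 14.
Total collected = 2 + 7 + 0 + 20 + 14 = 43.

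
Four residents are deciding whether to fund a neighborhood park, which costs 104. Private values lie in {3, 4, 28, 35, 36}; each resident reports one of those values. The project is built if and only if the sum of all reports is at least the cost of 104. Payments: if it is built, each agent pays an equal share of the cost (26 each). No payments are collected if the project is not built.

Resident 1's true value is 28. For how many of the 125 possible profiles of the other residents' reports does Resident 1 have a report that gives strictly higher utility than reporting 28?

27

Others report (3, 35, 35): truth gives 0; report 35 gives 2 > 0. Violating.
Others report (3, 35, 36): truth gives 0; report 35 gives 2 > 0. Violating.
Others report (3, 36, 35): truth gives 0; report 35 gives 2 > 0. Violating.
Others report (3, 36, 36): truth gives 0; report 35 gives 2 > 0. Violating.
Others report (3, 3, 3): truth gives 0; no alternative beats it.
Others report (3, 3, 4): truth gives 0; no alternative beats it.
(Checking all 125 profiles: 27 have a profitable deviation, 98 do not.)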